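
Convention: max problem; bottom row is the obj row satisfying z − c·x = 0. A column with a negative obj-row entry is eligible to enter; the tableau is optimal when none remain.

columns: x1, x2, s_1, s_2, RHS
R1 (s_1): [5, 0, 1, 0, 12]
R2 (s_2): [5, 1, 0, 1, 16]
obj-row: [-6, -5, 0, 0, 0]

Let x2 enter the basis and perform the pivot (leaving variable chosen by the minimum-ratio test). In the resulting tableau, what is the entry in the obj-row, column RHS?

80

Ratio test on column x2 — row 1: entry 0 ≤ 0; row 2: 16/1 = 16. Minimum is 16 at row 2 (s_2 leaves); pivot element 1.
Divide row 2 by 1; eliminate column x2 from the other rows.
obj-row update in column RHS: 0 − (-5)·16 = 80.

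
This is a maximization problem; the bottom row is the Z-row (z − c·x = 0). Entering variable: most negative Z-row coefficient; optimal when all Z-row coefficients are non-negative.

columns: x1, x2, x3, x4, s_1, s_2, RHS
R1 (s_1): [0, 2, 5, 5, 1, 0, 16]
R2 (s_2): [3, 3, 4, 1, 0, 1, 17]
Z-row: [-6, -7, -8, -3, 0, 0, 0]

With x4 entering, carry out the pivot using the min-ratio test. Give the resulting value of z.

48/5

Ratio test on column x4 — row 1: 16/5 = 16/5; row 2: 17/1 = 17. Minimum is 16/5 at row 1 (s_1 leaves); pivot element 5.
Pivot on row 1; the Z-row RHS becomes 0 − (-3)·(16/5) = 48/5.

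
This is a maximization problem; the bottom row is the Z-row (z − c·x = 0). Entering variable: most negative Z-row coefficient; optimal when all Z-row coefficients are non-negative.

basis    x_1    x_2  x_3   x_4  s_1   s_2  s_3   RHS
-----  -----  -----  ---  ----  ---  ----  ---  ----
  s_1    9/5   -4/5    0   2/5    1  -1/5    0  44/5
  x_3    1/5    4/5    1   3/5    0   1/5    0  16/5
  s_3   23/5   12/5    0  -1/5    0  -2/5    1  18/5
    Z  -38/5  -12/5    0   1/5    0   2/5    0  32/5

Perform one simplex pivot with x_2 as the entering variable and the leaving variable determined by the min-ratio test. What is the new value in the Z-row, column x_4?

0

Ratio test on column x_2 — row 1: entry -4/5 ≤ 0; row 2: (16/5)/(4/5) = 4; row 3: (18/5)/(12/5) = 3/2. Minimum is 3/2 at row 3 (s_3 leaves); pivot element 12/5.
Divide row 3 by 12/5; eliminate column x_2 from the other rows.
Z-row update in column x_4: 1/5 − (-12/5)·(-1/12) = 0.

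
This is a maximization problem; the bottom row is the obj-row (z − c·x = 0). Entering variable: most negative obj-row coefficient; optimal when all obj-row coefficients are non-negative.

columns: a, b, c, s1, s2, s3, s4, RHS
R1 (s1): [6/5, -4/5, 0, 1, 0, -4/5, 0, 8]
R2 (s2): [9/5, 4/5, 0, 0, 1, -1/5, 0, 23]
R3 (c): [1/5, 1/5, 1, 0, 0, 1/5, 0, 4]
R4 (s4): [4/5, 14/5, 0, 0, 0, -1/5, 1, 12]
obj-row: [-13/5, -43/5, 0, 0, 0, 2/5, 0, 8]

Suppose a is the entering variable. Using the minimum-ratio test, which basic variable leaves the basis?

s1

Column a entries and ratios — s1: 8/(6/5) = 20/3; s2: 23/(9/5) = 115/9; c: 4/(1/5) = 20; s4: 12/(4/5) = 15.
Smallest ratio is 20/3 in the row of s1, so s1 leaves.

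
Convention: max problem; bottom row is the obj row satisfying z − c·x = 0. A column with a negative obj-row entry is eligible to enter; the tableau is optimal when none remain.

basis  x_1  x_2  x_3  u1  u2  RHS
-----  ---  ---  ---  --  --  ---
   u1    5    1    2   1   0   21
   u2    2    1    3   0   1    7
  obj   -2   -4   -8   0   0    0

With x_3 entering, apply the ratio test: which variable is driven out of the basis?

u2

Column x_3 entries and ratios — u1: 21/2 = 21/2; u2: 7/3 = 7/3.
Smallest ratio is 7/3 in the row of u2, so u2 leaves.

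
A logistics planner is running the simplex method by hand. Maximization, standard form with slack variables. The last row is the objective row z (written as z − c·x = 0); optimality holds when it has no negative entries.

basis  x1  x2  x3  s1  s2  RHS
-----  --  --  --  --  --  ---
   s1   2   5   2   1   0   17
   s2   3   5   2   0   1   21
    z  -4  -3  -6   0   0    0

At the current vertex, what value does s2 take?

21

s2 is basic (row 2); its value is the RHS of that row, 21.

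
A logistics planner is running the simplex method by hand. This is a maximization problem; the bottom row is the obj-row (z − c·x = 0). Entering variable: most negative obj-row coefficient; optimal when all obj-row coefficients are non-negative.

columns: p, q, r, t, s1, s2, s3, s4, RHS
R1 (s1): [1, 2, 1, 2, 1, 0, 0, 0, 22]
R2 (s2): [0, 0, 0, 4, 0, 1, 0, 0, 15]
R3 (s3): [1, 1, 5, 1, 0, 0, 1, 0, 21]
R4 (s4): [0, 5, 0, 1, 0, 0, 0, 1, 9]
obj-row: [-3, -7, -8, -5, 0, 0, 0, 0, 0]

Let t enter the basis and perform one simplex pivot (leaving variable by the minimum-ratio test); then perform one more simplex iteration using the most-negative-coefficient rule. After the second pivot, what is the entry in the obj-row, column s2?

17/20

Ratio test on column t — row 1: 22/2 = 11; row 2: 15/4 = 15/4; row 3: 21/1 = 21; row 4: 9/1 = 9. Minimum is 15/4 at row 2 (s2 leaves); pivot element 4.
Divide row 2 by 4; eliminate column t from the other rows.
Second iteration: most negative obj-row entry is -8 in column r, so r enters.
Ratio test on column r — row 1: (29/2)/1 = 29/2; row 2: entry 0 ≤ 0; row 3: (69/4)/5 = 69/20; row 4: entry 0 ≤ 0. Minimum is 69/20 at row 3 (s3 leaves); pivot element 5.
Divide row 3 by 5; eliminate column r from the other rows.
After both pivots, the entry at the obj-row, column s2 is 17/20.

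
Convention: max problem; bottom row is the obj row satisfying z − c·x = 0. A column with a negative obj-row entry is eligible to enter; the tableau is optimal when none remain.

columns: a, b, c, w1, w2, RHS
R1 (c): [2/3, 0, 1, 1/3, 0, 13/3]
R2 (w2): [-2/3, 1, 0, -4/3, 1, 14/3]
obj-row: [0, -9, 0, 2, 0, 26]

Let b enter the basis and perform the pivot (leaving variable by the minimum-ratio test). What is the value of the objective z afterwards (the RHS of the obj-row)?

68

Ratio test on column b — row 1: entry 0 ≤ 0; row 2: (14/3)/1 = 14/3. Minimum is 14/3 at row 2 (w2 leaves); pivot element 1.
Pivot on row 2; the obj-row RHS becomes 26 − (-9)·(14/3) = 68.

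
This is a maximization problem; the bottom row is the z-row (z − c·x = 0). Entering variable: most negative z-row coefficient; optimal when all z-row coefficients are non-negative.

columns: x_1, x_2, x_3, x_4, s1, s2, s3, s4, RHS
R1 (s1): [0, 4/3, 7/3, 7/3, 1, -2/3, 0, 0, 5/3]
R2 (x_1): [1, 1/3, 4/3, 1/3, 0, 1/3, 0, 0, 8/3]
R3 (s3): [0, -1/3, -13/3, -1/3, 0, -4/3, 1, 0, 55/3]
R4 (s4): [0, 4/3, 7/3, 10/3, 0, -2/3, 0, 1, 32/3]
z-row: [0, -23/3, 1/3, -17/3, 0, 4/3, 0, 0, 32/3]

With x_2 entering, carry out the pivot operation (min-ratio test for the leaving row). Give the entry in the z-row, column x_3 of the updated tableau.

Ratio test on column x_2 — row 1: (5/3)/(4/3) = 5/4; row 2: (8/3)/(1/3) = 8; row 3: entry -1/3 ≤ 0; row 4: (32/3)/(4/3) = 8. Minimum is 5/4 at row 1 (s1 leaves); pivot element 4/3.
Divide row 1 by 4/3; eliminate column x_2 from the other rows.
z-row update in column x_3: 1/3 − (-23/3)·(7/4) = 55/4.

55/4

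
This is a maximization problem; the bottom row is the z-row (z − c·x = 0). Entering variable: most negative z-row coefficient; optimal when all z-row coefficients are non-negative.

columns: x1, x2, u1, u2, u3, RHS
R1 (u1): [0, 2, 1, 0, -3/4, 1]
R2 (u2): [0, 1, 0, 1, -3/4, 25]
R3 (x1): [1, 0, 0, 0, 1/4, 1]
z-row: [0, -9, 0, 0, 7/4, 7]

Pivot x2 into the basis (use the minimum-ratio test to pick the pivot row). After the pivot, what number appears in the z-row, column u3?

-13/8

Ratio test on column x2 — row 1: 1/2 = 1/2; row 2: 25/1 = 25; row 3: entry 0 ≤ 0. Minimum is 1/2 at row 1 (u1 leaves); pivot element 2.
Divide row 1 by 2; eliminate column x2 from the other rows.
z-row update in column u3: 7/4 − (-9)·(-3/8) = -13/8.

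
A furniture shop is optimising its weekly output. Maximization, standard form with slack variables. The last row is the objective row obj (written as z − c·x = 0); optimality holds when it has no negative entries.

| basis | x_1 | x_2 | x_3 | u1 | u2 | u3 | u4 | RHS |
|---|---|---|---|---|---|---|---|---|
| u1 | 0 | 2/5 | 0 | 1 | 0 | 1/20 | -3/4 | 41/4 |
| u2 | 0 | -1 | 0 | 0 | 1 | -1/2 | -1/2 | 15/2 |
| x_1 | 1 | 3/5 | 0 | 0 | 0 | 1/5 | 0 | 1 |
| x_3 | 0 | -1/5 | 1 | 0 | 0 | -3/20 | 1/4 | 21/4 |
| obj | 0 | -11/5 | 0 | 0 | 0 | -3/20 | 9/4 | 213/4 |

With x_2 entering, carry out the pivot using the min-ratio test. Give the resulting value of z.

Ratio test on column x_2 — row 1: (41/4)/(2/5) = 205/8; row 2: entry -1 ≤ 0; row 3: 1/(3/5) = 5/3; row 4: entry -1/5 ≤ 0. Minimum is 5/3 at row 3 (x_1 leaves); pivot element 3/5.
Pivot on row 3; the obj-row RHS becomes 213/4 − (-11/5)·(5/3) = 683/12.

683/12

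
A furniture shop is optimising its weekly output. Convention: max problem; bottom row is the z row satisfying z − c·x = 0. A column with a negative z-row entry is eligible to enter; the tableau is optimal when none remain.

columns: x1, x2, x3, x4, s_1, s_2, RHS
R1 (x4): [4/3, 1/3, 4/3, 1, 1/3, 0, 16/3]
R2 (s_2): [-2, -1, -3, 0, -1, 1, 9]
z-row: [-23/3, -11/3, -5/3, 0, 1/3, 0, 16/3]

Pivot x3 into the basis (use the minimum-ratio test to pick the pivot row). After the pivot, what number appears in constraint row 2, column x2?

Ratio test on column x3 — row 1: (16/3)/(4/3) = 4; row 2: entry -3 ≤ 0. Minimum is 4 at row 1 (x4 leaves); pivot element 4/3.
Divide row 1 by 4/3; eliminate column x3 from the other rows.
Row 2 update in column x2: -1 − (-3)·(1/4) = -1/4.

-1/4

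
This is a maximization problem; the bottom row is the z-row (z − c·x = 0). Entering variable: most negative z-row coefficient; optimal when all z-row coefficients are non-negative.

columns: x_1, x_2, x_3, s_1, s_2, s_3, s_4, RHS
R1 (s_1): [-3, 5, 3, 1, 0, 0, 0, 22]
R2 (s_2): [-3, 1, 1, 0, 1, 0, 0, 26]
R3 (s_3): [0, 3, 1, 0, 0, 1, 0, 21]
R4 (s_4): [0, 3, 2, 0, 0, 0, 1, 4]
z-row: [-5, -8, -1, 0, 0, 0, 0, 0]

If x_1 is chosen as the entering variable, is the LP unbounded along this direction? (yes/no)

yes

Every constraint-row entry in column x_1 is ≤ 0, so increasing x_1 is unbounded.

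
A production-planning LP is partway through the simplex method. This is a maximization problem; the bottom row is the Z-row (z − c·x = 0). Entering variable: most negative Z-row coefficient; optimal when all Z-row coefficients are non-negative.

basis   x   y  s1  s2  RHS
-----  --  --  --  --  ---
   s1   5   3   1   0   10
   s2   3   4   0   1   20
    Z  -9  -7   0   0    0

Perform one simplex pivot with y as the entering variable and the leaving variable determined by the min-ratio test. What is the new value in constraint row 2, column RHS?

20/3

Ratio test on column y — row 1: 10/3 = 10/3; row 2: 20/4 = 5. Minimum is 10/3 at row 1 (s1 leaves); pivot element 3.
Divide row 1 by 3; eliminate column y from the other rows.
Row 2 update in column RHS: 20 − 4·(10/3) = 20/3.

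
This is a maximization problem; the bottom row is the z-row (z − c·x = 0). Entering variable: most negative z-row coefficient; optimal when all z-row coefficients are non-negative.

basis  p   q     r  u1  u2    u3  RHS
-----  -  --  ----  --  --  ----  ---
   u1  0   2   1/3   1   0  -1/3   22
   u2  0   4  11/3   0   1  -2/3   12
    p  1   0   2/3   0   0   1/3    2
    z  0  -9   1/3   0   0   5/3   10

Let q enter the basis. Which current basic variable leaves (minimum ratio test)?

Column q entries and ratios — u1: 22/2 = 11; u2: 12/4 = 3; p: 0 ≤ 0, skip.
Smallest ratio is 3 in the row of u2, so u2 leaves.

u2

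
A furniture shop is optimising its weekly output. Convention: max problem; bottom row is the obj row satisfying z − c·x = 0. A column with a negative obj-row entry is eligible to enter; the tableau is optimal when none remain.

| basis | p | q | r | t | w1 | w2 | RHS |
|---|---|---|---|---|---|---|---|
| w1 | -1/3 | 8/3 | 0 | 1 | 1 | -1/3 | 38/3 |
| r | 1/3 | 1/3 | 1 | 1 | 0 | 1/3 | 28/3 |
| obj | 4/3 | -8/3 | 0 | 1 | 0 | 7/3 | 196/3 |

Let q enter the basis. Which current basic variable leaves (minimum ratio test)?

Column q entries and ratios — w1: (38/3)/(8/3) = 19/4; r: (28/3)/(1/3) = 28.
Smallest ratio is 19/4 in the row of w1, so w1 leaves.

w1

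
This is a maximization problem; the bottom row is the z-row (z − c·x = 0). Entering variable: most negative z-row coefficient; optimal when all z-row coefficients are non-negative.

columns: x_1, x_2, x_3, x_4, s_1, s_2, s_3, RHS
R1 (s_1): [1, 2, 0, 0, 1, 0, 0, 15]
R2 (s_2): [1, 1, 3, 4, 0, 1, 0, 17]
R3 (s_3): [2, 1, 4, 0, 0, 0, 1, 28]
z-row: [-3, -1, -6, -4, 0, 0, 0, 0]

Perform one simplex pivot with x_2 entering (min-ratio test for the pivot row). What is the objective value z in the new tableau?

15/2

Ratio test on column x_2 — row 1: 15/2 = 15/2; row 2: 17/1 = 17; row 3: 28/1 = 28. Minimum is 15/2 at row 1 (s_1 leaves); pivot element 2.
Pivot on row 1; the z-row RHS becomes 0 − (-1)·(15/2) = 15/2.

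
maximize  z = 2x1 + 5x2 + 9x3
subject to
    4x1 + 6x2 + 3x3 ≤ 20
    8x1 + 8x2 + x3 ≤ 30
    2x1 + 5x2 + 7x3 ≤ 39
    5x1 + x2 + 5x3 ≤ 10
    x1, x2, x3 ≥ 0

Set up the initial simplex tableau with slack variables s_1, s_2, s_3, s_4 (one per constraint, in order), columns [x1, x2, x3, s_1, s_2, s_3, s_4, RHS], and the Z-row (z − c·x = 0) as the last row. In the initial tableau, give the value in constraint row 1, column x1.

Constraint 1 has coefficient 4 on x1.

4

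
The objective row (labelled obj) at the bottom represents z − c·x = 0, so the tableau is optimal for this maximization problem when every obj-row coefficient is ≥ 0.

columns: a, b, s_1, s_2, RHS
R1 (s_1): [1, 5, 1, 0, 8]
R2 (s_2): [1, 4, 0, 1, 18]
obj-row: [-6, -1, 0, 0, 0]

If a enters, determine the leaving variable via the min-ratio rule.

s_1

Column a entries and ratios — s_1: 8/1 = 8; s_2: 18/1 = 18.
Smallest ratio is 8 in the row of s_1, so s_1 leaves.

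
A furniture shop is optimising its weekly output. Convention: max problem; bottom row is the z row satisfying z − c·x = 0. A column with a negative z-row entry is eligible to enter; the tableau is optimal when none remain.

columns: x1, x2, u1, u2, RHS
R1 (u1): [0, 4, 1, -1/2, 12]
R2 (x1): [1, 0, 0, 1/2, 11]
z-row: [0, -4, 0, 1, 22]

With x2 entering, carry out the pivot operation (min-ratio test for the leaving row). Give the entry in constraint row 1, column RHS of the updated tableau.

Ratio test on column x2 — row 1: 12/4 = 3; row 2: entry 0 ≤ 0. Minimum is 3 at row 1 (u1 leaves); pivot element 4.
Divide row 1 by 4; eliminate column x2 from the other rows.
In the new row 1, the RHS entry is the old entry divided by the pivot: 12/4 = 3.

3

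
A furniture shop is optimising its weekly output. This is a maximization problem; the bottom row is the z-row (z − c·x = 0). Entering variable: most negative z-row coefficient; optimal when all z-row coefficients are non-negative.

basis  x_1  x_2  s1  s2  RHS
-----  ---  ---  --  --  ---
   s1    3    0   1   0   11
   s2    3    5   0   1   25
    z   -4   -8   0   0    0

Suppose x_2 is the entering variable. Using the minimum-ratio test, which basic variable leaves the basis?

Column x_2 entries and ratios — s1: 0 ≤ 0, skip; s2: 25/5 = 5.
Smallest ratio is 5 in the row of s2, so s2 leaves.

s2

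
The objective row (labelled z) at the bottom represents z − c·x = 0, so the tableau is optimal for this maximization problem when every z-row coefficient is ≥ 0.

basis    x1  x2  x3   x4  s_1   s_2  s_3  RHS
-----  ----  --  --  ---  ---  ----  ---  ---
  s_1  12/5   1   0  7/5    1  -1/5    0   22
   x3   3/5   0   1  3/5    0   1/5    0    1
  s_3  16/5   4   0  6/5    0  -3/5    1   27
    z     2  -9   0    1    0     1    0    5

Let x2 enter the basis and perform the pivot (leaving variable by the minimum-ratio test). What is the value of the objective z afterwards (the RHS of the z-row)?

263/4

Ratio test on column x2 — row 1: 22/1 = 22; row 2: entry 0 ≤ 0; row 3: 27/4 = 27/4. Minimum is 27/4 at row 3 (s_3 leaves); pivot element 4.
Pivot on row 3; the z-row RHS becomes 5 − (-9)·(27/4) = 263/4.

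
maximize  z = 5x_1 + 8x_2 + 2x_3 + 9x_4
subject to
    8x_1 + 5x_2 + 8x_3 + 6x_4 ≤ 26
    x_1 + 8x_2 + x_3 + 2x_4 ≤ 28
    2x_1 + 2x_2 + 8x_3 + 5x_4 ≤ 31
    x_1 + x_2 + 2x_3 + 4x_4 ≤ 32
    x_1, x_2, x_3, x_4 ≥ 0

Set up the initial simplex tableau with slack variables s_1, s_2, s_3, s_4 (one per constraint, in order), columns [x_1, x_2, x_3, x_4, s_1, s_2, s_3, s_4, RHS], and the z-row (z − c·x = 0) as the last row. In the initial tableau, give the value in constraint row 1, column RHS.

The RHS of constraint 1 is b_1 = 26.

26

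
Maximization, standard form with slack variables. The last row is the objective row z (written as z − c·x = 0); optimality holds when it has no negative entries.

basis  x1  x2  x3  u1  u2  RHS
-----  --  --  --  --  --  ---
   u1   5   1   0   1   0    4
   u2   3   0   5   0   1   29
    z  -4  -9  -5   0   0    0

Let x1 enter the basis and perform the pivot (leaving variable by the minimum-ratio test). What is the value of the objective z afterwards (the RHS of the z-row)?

16/5

Ratio test on column x1 — row 1: 4/5 = 4/5; row 2: 29/3 = 29/3. Minimum is 4/5 at row 1 (u1 leaves); pivot element 5.
Pivot on row 1; the z-row RHS becomes 0 − (-4)·(4/5) = 16/5.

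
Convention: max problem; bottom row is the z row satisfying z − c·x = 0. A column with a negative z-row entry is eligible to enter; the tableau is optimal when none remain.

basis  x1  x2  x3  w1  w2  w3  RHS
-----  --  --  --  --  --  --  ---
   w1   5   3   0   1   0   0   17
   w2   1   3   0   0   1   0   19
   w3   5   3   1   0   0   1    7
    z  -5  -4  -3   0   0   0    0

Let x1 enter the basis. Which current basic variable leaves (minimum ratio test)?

Column x1 entries and ratios — w1: 17/5 = 17/5; w2: 19/1 = 19; w3: 7/5 = 7/5.
Smallest ratio is 7/5 in the row of w3, so w3 leaves.

w3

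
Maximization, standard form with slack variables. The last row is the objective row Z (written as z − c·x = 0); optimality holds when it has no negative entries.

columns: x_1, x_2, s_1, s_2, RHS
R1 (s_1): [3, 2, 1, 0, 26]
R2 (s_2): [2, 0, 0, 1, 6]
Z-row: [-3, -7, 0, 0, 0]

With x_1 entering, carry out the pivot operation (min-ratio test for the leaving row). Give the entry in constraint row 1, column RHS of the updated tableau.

Ratio test on column x_1 — row 1: 26/3 = 26/3; row 2: 6/2 = 3. Minimum is 3 at row 2 (s_2 leaves); pivot element 2.
Divide row 2 by 2; eliminate column x_1 from the other rows.
Row 1 update in column RHS: 26 − 3·3 = 17.

17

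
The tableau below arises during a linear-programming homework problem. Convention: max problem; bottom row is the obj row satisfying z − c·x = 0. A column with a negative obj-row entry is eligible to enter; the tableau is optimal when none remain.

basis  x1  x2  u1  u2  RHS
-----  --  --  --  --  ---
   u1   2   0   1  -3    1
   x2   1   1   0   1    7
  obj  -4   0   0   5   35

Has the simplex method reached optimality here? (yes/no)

no

The obj-row has a negative entry -4 in column x1, so it is not optimal.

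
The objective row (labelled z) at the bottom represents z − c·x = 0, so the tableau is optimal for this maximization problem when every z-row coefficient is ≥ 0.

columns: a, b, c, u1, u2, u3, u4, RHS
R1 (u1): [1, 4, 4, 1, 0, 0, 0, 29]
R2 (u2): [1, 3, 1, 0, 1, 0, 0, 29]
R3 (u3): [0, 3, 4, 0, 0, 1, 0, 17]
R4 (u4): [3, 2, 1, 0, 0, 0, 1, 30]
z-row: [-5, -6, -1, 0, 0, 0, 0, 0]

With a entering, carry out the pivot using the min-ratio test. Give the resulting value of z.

50

Ratio test on column a — row 1: 29/1 = 29; row 2: 29/1 = 29; row 3: entry 0 ≤ 0; row 4: 30/3 = 10. Minimum is 10 at row 4 (u4 leaves); pivot element 3.
Pivot on row 4; the z-row RHS becomes 0 − (-5)·10 = 50.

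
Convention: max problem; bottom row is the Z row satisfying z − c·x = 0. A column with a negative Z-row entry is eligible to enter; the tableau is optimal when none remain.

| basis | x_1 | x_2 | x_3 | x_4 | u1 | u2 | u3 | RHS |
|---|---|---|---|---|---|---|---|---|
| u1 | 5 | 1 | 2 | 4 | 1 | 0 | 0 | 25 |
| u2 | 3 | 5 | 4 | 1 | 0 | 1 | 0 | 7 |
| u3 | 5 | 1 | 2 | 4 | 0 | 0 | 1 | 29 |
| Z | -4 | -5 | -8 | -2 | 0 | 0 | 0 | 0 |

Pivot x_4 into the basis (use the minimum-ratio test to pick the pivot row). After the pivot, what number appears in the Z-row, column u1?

1/2

Ratio test on column x_4 — row 1: 25/4 = 25/4; row 2: 7/1 = 7; row 3: 29/4 = 29/4. Minimum is 25/4 at row 1 (u1 leaves); pivot element 4.
Divide row 1 by 4; eliminate column x_4 from the other rows.
Z-row update in column u1: 0 − (-2)·(1/4) = 1/2.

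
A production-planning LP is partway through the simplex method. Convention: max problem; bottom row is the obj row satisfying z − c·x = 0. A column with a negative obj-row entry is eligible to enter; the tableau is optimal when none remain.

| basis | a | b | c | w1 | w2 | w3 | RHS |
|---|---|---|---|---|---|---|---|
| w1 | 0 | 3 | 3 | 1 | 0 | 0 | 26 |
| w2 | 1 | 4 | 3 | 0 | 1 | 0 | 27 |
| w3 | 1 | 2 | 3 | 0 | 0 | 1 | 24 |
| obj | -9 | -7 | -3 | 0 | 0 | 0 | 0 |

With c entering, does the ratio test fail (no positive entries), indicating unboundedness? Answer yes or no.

no

Column c has positive entries in row(s) 1, 2, 3, so the ratio test bounds it — not unbounded.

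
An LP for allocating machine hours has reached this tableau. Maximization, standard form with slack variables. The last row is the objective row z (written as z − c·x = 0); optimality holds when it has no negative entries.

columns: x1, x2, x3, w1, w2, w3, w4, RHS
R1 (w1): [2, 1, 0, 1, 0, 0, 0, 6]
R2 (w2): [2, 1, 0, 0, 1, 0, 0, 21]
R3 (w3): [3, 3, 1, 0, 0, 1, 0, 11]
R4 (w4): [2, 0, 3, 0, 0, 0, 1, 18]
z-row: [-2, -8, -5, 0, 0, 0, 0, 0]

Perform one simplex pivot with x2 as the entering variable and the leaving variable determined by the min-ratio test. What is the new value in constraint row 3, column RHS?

11/3

Ratio test on column x2 — row 1: 6/1 = 6; row 2: 21/1 = 21; row 3: 11/3 = 11/3; row 4: entry 0 ≤ 0. Minimum is 11/3 at row 3 (w3 leaves); pivot element 3.
Divide row 3 by 3; eliminate column x2 from the other rows.
In the new row 3, the RHS entry is the old entry divided by the pivot: 11/3 = 11/3.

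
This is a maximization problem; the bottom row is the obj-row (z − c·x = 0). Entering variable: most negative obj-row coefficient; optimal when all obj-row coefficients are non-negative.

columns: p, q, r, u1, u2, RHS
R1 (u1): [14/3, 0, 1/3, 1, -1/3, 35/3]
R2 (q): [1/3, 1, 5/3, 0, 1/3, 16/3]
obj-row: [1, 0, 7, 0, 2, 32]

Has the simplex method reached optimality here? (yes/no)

Every obj-row coefficient is ≥ 0, so the tableau is optimal.

yes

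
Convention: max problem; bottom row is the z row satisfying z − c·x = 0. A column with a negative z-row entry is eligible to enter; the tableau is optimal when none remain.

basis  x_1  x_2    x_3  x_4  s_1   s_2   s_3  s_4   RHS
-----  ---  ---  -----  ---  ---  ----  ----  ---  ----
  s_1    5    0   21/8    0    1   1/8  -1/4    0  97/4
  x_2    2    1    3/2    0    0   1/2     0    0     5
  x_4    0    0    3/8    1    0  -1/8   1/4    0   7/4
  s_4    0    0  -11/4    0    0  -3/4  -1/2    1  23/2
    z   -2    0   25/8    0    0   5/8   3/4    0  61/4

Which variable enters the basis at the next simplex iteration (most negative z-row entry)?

x_1

Negative z-row entries: x_1: -2.
The most negative is -2 in column x_1, so x_1 enters.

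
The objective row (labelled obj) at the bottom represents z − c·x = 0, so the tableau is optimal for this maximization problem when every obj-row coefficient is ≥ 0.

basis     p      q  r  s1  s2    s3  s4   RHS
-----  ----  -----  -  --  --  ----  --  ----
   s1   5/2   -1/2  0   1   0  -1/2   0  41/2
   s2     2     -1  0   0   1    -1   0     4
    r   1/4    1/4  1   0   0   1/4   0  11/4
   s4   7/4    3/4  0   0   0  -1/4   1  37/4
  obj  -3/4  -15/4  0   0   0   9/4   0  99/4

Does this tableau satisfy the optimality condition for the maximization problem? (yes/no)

The obj-row has a negative entry -15/4 in column q, so it is not optimal.

no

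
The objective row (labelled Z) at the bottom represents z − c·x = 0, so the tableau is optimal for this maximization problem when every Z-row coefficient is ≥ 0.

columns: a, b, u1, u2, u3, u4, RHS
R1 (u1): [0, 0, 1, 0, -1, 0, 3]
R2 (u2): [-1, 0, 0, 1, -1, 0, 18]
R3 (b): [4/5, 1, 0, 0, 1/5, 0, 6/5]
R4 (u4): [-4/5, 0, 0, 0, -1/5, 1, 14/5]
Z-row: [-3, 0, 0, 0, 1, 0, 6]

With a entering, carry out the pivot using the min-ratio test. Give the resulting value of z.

21/2

Ratio test on column a — row 1: entry 0 ≤ 0; row 2: entry -1 ≤ 0; row 3: (6/5)/(4/5) = 3/2; row 4: entry -4/5 ≤ 0. Minimum is 3/2 at row 3 (b leaves); pivot element 4/5.
Pivot on row 3; the Z-row RHS becomes 6 − (-3)·(3/2) = 21/2.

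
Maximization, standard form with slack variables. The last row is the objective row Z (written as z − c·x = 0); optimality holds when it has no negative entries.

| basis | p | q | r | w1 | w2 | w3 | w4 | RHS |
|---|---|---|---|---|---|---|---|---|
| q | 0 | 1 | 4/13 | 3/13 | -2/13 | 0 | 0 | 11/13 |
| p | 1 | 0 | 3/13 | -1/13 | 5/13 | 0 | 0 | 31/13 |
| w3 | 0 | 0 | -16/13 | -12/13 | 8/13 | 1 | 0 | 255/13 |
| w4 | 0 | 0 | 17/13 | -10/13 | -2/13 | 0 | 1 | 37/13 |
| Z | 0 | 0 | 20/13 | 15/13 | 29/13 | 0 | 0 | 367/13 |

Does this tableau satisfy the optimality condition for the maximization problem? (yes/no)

Every Z-row coefficient is ≥ 0, so the tableau is optimal.

yes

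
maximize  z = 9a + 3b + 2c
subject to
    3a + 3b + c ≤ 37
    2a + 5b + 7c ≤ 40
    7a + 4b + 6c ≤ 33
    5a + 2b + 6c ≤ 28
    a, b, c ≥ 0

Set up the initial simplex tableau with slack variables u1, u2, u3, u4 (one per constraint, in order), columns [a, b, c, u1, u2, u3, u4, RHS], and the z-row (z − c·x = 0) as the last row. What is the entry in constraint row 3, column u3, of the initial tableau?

Slack u3 belongs to constraint 3; its column is the unit vector e_3, so the entry in row 3 is 1.

1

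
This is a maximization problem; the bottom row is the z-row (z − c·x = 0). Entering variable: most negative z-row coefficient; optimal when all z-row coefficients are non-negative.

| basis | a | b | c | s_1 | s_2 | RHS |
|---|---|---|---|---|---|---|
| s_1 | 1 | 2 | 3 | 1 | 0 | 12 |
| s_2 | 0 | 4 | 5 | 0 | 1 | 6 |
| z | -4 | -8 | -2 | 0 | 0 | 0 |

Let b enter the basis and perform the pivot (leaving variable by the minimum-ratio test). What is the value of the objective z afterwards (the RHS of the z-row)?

Ratio test on column b — row 1: 12/2 = 6; row 2: 6/4 = 3/2. Minimum is 3/2 at row 2 (s_2 leaves); pivot element 4.
Pivot on row 2; the z-row RHS becomes 0 − (-8)·(3/2) = 12.

12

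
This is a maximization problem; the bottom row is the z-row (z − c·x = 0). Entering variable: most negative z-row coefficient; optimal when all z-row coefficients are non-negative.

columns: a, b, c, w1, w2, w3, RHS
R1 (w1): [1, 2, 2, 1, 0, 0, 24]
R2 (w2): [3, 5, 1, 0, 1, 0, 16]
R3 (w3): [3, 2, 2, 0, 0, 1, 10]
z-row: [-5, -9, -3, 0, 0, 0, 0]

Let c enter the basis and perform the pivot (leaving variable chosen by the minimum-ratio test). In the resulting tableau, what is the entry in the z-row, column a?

-1/2

Ratio test on column c — row 1: 24/2 = 12; row 2: 16/1 = 16; row 3: 10/2 = 5. Minimum is 5 at row 3 (w3 leaves); pivot element 2.
Divide row 3 by 2; eliminate column c from the other rows.
z-row update in column a: -5 − (-3)·(3/2) = -1/2.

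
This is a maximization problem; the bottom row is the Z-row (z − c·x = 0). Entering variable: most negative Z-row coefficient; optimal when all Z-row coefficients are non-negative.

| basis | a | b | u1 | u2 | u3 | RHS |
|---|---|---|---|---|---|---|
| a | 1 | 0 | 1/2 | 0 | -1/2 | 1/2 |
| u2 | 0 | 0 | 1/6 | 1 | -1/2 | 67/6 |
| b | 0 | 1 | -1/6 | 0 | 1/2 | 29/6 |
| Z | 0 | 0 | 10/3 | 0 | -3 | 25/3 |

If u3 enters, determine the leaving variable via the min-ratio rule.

Column u3 entries and ratios — a: -1/2 ≤ 0, skip; u2: -1/2 ≤ 0, skip; b: (29/6)/(1/2) = 29/3.
Smallest ratio is 29/3 in the row of b, so b leaves.

b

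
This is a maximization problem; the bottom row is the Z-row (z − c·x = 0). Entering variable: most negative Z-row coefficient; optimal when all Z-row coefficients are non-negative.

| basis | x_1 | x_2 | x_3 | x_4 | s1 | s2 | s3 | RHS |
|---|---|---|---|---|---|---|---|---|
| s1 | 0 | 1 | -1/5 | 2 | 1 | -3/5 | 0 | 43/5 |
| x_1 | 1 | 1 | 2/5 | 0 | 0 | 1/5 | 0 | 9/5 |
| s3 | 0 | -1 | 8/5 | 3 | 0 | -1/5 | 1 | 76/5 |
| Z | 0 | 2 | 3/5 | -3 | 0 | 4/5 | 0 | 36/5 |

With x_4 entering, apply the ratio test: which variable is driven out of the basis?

s1

Column x_4 entries and ratios — s1: (43/5)/2 = 43/10; x_1: 0 ≤ 0, skip; s3: (76/5)/3 = 76/15.
Smallest ratio is 43/10 in the row of s1, so s1 leaves.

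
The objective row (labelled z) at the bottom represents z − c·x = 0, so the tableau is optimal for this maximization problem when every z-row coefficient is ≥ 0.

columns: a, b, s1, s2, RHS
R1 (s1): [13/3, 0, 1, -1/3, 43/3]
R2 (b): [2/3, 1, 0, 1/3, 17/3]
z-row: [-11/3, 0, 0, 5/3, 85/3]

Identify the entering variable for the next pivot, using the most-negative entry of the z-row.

Negative z-row entries: a: -11/3.
The most negative is -11/3 in column a, so a enters.

a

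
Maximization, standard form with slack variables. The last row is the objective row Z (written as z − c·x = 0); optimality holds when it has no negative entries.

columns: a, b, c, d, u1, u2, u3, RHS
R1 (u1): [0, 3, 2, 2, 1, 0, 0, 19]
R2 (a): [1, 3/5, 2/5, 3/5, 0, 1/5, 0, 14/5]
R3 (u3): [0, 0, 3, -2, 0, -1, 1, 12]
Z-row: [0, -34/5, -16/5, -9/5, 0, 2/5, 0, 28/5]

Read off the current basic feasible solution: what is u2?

u2 is not in the basis, so in the current basic feasible solution u2 = 0.

0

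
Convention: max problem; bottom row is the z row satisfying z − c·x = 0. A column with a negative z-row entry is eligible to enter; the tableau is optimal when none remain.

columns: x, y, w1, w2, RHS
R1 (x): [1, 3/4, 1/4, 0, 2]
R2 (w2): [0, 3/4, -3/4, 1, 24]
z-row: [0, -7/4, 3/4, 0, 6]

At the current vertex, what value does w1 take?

0

w1 is not in the basis, so in the current basic feasible solution w1 = 0.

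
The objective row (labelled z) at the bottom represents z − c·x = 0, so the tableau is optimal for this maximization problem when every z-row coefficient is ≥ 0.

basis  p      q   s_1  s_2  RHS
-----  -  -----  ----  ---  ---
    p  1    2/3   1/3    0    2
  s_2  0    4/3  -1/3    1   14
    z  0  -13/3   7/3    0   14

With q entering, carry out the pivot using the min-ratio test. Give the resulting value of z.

27

Ratio test on column q — row 1: 2/(2/3) = 3; row 2: 14/(4/3) = 21/2. Minimum is 3 at row 1 (p leaves); pivot element 2/3.
Pivot on row 1; the z-row RHS becomes 14 − (-13/3)·3 = 27.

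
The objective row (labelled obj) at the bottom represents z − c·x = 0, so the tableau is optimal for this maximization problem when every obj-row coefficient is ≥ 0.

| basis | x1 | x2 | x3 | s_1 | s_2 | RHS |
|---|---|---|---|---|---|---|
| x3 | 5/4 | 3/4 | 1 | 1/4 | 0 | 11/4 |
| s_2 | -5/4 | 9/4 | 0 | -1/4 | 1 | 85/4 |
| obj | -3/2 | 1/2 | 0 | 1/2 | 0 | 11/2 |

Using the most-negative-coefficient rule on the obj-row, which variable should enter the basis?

x1

Negative obj-row entries: x1: -3/2.
The most negative is -3/2 in column x1, so x1 enters.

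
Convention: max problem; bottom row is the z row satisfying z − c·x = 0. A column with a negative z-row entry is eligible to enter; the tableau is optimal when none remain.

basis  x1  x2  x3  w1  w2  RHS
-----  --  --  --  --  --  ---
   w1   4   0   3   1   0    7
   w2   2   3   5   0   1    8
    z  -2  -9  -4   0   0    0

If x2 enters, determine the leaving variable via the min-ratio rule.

Column x2 entries and ratios — w1: 0 ≤ 0, skip; w2: 8/3 = 8/3.
Smallest ratio is 8/3 in the row of w2, so w2 leaves.

w2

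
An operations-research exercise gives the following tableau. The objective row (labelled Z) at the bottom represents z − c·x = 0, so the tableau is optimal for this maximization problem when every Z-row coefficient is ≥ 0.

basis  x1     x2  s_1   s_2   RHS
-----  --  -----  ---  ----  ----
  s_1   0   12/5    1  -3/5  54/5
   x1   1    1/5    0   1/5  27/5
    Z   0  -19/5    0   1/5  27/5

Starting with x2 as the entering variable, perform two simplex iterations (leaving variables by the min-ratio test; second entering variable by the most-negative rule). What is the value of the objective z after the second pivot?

36

Ratio test on column x2 — row 1: (54/5)/(12/5) = 9/2; row 2: (27/5)/(1/5) = 27. Minimum is 9/2 at row 1 (s_1 leaves); pivot element 12/5.
Pivot on row 1; the Z-row RHS becomes 27/5 − (-19/5)·(9/2) = 45/2.
Next entering variable (most negative Z-row entry -3/4): s_2.
Ratio test on column s_2 — row 1: entry -1/4 ≤ 0; row 2: (9/2)/(1/4) = 18. Minimum is 18 at row 2 (x1 leaves); pivot element 1/4.
After the second pivot the Z-row RHS is 45/2 − (-3/4)·18 = 36.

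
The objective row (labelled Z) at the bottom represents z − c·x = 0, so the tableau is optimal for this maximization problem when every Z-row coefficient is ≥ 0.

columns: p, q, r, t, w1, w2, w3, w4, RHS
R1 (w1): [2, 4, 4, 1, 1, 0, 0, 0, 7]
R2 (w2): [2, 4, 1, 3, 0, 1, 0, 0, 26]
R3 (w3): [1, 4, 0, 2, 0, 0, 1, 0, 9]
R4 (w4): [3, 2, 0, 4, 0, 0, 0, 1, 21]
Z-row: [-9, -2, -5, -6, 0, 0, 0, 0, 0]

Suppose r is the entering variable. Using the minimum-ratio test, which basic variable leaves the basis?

w1

Column r entries and ratios — w1: 7/4 = 7/4; w2: 26/1 = 26; w3: 0 ≤ 0, skip; w4: 0 ≤ 0, skip.
Smallest ratio is 7/4 in the row of w1, so w1 leaves.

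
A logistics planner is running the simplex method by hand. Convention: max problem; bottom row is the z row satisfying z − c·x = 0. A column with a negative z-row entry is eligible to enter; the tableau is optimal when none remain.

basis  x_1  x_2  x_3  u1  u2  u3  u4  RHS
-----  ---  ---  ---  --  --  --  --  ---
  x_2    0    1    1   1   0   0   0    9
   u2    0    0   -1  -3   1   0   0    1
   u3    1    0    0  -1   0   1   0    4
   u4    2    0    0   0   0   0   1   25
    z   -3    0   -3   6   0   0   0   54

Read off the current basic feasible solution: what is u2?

1

u2 is basic (row 2); its value is the RHS of that row, 1.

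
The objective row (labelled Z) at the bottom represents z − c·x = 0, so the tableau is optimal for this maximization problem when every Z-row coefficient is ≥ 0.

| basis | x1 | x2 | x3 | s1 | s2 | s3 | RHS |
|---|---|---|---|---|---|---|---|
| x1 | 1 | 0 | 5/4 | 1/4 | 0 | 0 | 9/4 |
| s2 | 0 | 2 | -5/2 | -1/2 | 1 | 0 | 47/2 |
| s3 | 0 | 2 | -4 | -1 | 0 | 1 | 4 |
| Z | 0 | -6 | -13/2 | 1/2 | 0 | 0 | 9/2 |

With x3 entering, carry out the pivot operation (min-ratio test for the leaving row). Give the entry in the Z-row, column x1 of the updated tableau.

Ratio test on column x3 — row 1: (9/4)/(5/4) = 9/5; row 2: entry -5/2 ≤ 0; row 3: entry -4 ≤ 0. Minimum is 9/5 at row 1 (x1 leaves); pivot element 5/4.
Divide row 1 by 5/4; eliminate column x3 from the other rows.
Z-row update in column x1: 0 − (-13/2)·(4/5) = 26/5.

26/5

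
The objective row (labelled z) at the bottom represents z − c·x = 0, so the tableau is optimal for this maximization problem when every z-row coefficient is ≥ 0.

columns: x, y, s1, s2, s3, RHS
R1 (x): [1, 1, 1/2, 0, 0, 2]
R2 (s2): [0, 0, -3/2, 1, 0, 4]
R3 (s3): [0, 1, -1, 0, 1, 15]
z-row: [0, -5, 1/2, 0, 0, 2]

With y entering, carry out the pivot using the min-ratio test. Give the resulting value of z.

Ratio test on column y — row 1: 2/1 = 2; row 2: entry 0 ≤ 0; row 3: 15/1 = 15. Minimum is 2 at row 1 (x leaves); pivot element 1.
Pivot on row 1; the z-row RHS becomes 2 − (-5)·2 = 12.

12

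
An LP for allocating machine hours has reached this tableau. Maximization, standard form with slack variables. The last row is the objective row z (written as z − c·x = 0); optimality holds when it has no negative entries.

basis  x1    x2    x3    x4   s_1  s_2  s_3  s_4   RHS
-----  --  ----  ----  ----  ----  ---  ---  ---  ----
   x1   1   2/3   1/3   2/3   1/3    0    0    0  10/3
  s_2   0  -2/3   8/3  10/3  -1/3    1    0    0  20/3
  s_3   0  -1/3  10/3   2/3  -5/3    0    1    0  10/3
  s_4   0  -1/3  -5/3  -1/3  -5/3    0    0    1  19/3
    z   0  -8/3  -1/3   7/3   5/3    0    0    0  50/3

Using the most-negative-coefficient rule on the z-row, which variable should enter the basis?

Negative z-row entries: x2: -8/3, x3: -1/3.
The most negative is -8/3 in column x2, so x2 enters.

x2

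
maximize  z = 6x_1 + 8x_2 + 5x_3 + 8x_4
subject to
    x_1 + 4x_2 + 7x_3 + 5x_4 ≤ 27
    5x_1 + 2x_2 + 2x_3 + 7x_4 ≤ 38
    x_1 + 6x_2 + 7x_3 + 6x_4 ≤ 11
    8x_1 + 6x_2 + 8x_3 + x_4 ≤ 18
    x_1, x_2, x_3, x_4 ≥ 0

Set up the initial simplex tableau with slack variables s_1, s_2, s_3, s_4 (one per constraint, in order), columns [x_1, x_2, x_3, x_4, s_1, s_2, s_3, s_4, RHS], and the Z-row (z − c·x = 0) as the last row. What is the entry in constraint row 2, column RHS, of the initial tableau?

The RHS of constraint 2 is b_2 = 38.

38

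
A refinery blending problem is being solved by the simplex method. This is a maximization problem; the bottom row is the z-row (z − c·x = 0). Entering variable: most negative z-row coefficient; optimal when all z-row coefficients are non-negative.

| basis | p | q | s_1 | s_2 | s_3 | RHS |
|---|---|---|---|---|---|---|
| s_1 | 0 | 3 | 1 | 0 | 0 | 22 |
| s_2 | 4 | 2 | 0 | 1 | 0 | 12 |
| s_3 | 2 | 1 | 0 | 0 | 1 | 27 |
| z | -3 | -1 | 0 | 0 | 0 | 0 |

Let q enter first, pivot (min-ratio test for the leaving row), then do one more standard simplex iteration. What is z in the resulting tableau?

9

Ratio test on column q — row 1: 22/3 = 22/3; row 2: 12/2 = 6; row 3: 27/1 = 27. Minimum is 6 at row 2 (s_2 leaves); pivot element 2.
Pivot on row 2; the z-row RHS becomes 0 − (-1)·6 = 6.
Next entering variable (most negative z-row entry -1): p.
Ratio test on column p — row 1: entry -6 ≤ 0; row 2: 6/2 = 3; row 3: entry 0 ≤ 0. Minimum is 3 at row 2 (q leaves); pivot element 2.
After the second pivot the z-row RHS is 6 − (-1)·3 = 9.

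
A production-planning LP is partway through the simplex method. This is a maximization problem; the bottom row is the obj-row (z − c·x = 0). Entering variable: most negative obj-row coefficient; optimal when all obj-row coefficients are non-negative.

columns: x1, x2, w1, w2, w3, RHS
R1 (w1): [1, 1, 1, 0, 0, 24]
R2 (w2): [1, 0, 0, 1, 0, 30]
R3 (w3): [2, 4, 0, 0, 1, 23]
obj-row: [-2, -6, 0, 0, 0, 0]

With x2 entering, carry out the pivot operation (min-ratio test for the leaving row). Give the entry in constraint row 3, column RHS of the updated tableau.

Ratio test on column x2 — row 1: 24/1 = 24; row 2: entry 0 ≤ 0; row 3: 23/4 = 23/4. Minimum is 23/4 at row 3 (w3 leaves); pivot element 4.
Divide row 3 by 4; eliminate column x2 from the other rows.
In the new row 3, the RHS entry is the old entry divided by the pivot: 23/4 = 23/4.

23/4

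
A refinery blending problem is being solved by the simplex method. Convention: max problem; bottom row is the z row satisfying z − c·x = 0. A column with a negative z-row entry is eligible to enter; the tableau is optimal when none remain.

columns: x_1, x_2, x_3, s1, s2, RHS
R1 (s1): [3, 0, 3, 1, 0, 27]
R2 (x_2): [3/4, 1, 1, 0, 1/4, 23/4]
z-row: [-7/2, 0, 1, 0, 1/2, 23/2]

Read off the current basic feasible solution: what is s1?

s1 is basic (row 1); its value is the RHS of that row, 27.

27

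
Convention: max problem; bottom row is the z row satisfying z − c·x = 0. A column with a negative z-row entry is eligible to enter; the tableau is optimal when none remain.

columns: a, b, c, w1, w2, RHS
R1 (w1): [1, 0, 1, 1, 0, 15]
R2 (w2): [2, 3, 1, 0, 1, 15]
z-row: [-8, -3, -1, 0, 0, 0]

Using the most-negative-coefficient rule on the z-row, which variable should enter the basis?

Negative z-row entries: a: -8, b: -3, c: -1.
The most negative is -8 in column a, so a enters.

a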